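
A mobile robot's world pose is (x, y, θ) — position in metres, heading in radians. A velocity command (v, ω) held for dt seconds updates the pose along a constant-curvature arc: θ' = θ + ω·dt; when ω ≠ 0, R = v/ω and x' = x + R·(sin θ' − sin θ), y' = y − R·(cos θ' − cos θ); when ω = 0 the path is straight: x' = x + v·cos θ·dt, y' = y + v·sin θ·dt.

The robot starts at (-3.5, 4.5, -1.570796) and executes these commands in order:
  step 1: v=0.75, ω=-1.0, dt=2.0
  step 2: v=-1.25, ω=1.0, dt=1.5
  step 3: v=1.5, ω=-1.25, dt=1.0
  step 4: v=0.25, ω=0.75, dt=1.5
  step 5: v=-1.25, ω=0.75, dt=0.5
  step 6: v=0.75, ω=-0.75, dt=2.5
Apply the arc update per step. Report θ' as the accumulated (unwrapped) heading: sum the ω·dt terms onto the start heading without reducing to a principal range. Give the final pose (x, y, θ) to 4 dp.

step 1: θ'=-3.5708 (R=-0.7500) → pose (-4.5621, 3.8180, -3.5708)
step 2: θ'=-2.0708 (R=-1.2500) → pose (-2.9449, 4.3554, -2.0708)
step 3: θ'=-3.3208 (R=-1.2000) → pose (-4.2119, 3.7499, -3.3208)
step 4: θ'=-2.1958 (R=0.3333) → pose (-4.5417, 3.6169, -2.1958)
step 5: θ'=-1.8208 (R=-1.6667) → pose (-4.2784, 4.1798, -1.8208)
step 6: θ'=-3.6958 (R=-1.0000) → pose (-5.7736, 3.5768, -3.6958)

(-5.7736, 3.5768, -3.6958)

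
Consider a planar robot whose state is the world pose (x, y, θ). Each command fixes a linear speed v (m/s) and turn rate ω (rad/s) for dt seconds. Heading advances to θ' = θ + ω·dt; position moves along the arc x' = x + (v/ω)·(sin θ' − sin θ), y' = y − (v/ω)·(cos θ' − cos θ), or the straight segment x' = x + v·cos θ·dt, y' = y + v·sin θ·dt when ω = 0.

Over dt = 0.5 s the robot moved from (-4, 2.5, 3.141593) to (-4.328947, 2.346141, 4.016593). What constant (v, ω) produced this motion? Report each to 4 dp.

v = 0.7500, ω = 1.7500

Δθ = 4.016593 − 3.141593 = 0.875000
ω = Δθ/dt = 0.875000/0.5 = 1.7500
R = Δx/(sin θ' − sin θ) = 0.4286
v = R·ω = 0.4286·1.7500 = 0.7500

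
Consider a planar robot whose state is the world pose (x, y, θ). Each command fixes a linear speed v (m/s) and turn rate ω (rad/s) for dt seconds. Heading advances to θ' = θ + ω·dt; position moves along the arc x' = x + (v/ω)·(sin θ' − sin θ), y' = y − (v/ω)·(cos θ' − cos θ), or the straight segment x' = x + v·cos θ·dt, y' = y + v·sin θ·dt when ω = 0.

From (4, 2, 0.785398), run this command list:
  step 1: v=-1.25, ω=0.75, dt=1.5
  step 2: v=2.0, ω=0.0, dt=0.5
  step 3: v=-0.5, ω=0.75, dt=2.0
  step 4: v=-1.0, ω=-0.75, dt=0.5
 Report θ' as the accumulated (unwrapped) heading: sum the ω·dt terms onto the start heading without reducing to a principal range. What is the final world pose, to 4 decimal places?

(4.5750, 0.8289, 3.0354)

step 1: θ'=1.9104 (R=-1.6667) → pose (3.6070, 0.2663, 1.9104)
step 2: θ'=1.9104 (straight) → pose (3.2739, 1.2092, 1.9104)
step 3: θ'=3.4104 (R=-0.6667) → pose (4.0796, 0.7885, 3.4104)
step 4: θ'=3.0354 (R=1.3333) → pose (4.5750, 0.8289, 3.0354)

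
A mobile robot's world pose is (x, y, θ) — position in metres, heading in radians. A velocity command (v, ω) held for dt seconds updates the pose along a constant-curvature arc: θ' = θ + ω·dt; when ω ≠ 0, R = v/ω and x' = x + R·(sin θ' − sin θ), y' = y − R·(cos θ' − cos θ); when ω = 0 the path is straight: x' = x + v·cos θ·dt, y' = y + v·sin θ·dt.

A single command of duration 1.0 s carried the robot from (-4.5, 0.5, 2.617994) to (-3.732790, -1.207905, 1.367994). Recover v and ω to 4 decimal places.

Δθ = 1.367994 − 2.617994 = -1.250000
ω = Δθ/dt = -1.250000/1.0 = -1.2500
R = −Δy/(cos θ' − cos θ) = 1.6000
v = R·ω = 1.6000·-1.2500 = -2.0000

v = -2.0000, ω = -1.2500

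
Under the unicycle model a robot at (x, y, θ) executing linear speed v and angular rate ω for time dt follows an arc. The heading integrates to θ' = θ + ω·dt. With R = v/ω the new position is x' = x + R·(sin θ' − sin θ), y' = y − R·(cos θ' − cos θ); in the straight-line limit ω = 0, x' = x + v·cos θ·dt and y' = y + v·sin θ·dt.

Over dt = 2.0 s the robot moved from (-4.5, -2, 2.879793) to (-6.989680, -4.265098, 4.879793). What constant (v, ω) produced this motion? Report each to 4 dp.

v = 2.0000, ω = 1.0000

Δθ = 4.879793 − 2.879793 = 2.000000
ω = Δθ/dt = 2.000000/2.0 = 1.0000
R = Δx/(sin θ' − sin θ) = 2.0000
v = R·ω = 2.0000·1.0000 = 2.0000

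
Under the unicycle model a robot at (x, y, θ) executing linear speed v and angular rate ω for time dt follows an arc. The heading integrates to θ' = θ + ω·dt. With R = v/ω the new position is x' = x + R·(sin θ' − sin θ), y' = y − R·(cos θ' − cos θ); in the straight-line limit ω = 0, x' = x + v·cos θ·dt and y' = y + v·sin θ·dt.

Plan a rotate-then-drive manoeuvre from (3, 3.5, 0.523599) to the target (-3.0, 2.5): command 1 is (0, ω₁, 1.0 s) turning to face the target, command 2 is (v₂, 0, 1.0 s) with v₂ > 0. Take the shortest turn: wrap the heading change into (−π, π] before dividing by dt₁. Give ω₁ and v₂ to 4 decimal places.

ω₁ = 2.7831, v₂ = 6.0828

heading to target = atan2(2.5−3.5, -3−3) = -2.9764
Δθ = wrap(-2.9764 − 0.5236) = 2.7831; ω₁ = Δθ/dt₁ = 2.7831
distance = √((-3−3)² + (2.5−3.5)²) = 6.0828; v₂ = distance/dt₂ = 6.0828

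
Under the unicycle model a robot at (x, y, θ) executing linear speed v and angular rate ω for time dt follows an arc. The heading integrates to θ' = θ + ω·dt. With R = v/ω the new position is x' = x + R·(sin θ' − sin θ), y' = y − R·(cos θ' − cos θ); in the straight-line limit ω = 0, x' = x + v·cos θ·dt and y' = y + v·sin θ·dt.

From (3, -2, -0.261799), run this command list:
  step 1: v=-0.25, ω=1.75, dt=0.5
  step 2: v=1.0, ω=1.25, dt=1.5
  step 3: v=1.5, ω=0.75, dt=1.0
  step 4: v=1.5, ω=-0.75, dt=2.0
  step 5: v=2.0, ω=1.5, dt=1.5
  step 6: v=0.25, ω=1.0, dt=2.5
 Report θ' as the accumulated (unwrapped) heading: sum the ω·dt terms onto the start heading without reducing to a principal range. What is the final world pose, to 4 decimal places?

step 1: θ'=0.6132 (R=-0.1429) → pose (2.8808, -2.0212, 0.6132)
step 2: θ'=2.4882 (R=0.8000) → pose (2.9067, -0.7317, 2.4882)
step 3: θ'=3.2382 (R=2.0000) → pose (1.4980, -0.3291, 3.2382)
step 4: θ'=1.7382 (R=-2.0000) → pose (-0.6669, 1.3284, 1.7382)
step 5: θ'=3.9882 (R=1.3333) → pose (-2.9803, 1.9896, 3.9882)
step 6: θ'=6.4882 (R=0.2500) → pose (-2.7422, 1.5792, 6.4882)

(-2.7422, 1.5792, 6.4882)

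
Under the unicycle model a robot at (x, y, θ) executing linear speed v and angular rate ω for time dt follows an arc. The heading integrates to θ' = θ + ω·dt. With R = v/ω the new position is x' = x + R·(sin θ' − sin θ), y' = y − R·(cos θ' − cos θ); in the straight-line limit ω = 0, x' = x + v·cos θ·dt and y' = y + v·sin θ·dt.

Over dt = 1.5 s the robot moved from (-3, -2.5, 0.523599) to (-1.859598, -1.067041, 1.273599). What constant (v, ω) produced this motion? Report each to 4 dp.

Δθ = 1.273599 − 0.523599 = 0.750000
ω = Δθ/dt = 0.750000/1.5 = 0.5000
R = −Δy/(cos θ' − cos θ) = 2.5000
v = R·ω = 2.5000·0.5000 = 1.2500

v = 1.2500, ω = 0.5000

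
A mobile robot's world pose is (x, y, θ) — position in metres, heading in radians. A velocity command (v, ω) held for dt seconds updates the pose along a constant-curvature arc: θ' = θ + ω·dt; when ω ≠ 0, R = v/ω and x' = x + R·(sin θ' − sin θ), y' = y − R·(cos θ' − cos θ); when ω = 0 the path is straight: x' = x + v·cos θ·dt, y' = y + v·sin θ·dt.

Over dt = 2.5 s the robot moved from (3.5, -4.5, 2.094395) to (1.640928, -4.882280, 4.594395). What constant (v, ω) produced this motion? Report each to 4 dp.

v = 1.0000, ω = 1.0000

Δθ = 4.594395 − 2.094395 = 2.500000
ω = Δθ/dt = 2.500000/2.5 = 1.0000
R = Δx/(sin θ' − sin θ) = 1.0000
v = R·ω = 1.0000·1.0000 = 1.0000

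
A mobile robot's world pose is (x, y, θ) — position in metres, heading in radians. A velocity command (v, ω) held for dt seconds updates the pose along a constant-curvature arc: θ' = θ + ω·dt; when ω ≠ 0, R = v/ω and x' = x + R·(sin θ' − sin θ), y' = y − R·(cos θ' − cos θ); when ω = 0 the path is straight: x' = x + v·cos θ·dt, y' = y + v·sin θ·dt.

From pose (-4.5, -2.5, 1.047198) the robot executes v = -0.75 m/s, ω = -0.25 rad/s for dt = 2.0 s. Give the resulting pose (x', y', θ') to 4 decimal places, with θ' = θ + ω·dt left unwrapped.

θ' = 1.0472 + -0.25·2.0 = 0.5472
R = v/ω = -0.75/-0.25 = 3.0000
x' = -4.5 + 3.0000·(sin 0.5472 − sin 1.0472) = -5.5372
y' = -2.5 − 3.0000·(cos 0.5472 − cos 1.0472) = -3.5620

(-5.5372, -3.5620, 0.5472)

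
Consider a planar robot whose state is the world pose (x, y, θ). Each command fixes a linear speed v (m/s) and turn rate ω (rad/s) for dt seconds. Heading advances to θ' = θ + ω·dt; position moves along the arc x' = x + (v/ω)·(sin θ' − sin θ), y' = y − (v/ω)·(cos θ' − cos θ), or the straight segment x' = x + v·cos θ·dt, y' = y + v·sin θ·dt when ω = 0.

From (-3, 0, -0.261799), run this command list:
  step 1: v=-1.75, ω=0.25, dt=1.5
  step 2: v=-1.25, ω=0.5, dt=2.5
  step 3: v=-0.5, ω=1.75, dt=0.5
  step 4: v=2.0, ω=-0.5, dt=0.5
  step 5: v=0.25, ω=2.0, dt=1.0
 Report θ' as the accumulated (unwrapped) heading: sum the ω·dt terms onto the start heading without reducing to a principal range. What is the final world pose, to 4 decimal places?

step 1: θ'=0.1132 (R=-7.0000) → pose (-5.6024, 0.1937, 0.1132)
step 2: θ'=1.3632 (R=-2.5000) → pose (-7.7664, -1.7750, 1.3632)
step 3: θ'=2.2382 (R=-0.2857) → pose (-7.7112, -2.0107, 2.2382)
step 4: θ'=1.9882 (R=-4.0000) → pose (-8.2261, -1.1565, 1.9882)
step 5: θ'=3.9882 (R=0.1250) → pose (-8.4340, -1.1244, 3.9882)

(-8.4340, -1.1244, 3.9882)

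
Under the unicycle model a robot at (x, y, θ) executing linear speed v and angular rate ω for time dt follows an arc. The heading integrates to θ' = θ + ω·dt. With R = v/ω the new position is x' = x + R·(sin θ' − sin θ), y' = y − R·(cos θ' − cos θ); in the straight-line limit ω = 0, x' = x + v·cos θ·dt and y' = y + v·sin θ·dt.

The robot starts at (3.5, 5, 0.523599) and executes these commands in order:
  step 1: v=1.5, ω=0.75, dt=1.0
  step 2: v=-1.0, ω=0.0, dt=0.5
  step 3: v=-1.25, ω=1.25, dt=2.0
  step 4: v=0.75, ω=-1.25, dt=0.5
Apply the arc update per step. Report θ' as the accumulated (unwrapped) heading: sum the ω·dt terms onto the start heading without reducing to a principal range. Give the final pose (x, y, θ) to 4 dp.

(5.4626, 4.4527, 3.1486)

step 1: θ'=1.2736 (R=2.0000) → pose (4.4123, 6.1464, 1.2736)
step 2: θ'=1.2736 (straight) → pose (4.2659, 5.6683, 1.2736)
step 3: θ'=3.7736 (R=-1.0000) → pose (5.8128, 4.5686, 3.7736)
step 4: θ'=3.1486 (R=-0.6000) → pose (5.4626, 4.4527, 3.1486)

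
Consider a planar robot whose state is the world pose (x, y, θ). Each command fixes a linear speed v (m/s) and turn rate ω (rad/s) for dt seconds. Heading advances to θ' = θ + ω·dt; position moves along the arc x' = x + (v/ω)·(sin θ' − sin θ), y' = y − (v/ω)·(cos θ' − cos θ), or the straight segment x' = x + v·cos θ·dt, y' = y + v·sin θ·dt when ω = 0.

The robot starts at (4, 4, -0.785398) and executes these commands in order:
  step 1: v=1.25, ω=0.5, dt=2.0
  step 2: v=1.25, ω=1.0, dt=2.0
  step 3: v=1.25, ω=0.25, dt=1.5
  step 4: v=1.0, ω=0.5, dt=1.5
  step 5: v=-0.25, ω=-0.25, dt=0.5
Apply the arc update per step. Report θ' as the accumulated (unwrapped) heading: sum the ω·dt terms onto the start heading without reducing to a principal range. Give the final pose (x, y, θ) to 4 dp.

step 1: θ'=0.2146 (R=2.5000) → pose (6.3002, 3.3251, 0.2146)
step 2: θ'=2.2146 (R=1.2500) → pose (7.0337, 5.2967, 2.2146)
step 3: θ'=2.5896 (R=5.0000) → pose (5.6566, 6.5529, 2.5896)
step 4: θ'=3.3396 (R=2.0000) → pose (4.2144, 6.8109, 3.3396)
step 5: θ'=3.2146 (R=1.0000) → pose (4.3381, 6.8278, 3.2146)

(4.3381, 6.8278, 3.2146)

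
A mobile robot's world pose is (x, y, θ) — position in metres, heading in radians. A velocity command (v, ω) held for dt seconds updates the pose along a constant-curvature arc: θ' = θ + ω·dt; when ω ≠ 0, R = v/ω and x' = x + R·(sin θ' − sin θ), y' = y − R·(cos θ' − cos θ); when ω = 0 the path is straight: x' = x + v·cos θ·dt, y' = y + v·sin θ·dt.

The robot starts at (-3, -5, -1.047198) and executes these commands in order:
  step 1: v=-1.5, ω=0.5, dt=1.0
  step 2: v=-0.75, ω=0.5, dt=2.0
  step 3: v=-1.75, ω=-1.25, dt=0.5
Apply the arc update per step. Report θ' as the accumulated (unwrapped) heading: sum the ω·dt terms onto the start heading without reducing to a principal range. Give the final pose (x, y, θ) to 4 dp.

(-6.3262, -3.9906, -0.1722)

step 1: θ'=-0.5472 (R=-3.0000) → pose (-4.0372, -3.9380, -0.5472)
step 2: θ'=0.4528 (R=-1.5000) → pose (-5.4739, -3.8702, 0.4528)
step 3: θ'=-0.1722 (R=1.4000) → pose (-6.3262, -3.9906, -0.1722)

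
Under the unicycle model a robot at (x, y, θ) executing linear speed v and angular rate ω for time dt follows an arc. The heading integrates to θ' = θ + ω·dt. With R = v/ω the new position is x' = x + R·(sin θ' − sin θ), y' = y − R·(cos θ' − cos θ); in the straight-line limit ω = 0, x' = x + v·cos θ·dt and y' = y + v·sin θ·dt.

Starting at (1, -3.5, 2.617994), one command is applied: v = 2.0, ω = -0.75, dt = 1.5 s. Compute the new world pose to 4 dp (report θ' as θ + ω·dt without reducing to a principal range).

θ' = 2.6180 + -0.75·1.5 = 1.4930
R = v/ω = 2.0/-0.75 = -2.6667
x' = 1 + -2.6667·(sin 1.4930 − sin 2.6180) = -0.3253
y' = -3.5 − -2.6667·(cos 1.4930 − cos 2.6180) = -0.9833

(-0.3253, -0.9833, 1.4930)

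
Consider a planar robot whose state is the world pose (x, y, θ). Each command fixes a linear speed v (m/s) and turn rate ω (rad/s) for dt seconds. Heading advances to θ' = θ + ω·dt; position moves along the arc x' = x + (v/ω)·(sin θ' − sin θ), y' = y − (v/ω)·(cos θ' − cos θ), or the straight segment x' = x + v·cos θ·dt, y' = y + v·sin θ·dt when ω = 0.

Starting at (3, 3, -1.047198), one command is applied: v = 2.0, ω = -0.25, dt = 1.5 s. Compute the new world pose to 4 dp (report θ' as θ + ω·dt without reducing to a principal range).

(3.9836, 0.1844, -1.4222)

θ' = -1.0472 + -0.25·1.5 = -1.4222
R = v/ω = 2.0/-0.25 = -8.0000
x' = 3 + -8.0000·(sin -1.4222 − sin -1.0472) = 3.9836
y' = 3 − -8.0000·(cos -1.4222 − cos -1.0472) = 0.1844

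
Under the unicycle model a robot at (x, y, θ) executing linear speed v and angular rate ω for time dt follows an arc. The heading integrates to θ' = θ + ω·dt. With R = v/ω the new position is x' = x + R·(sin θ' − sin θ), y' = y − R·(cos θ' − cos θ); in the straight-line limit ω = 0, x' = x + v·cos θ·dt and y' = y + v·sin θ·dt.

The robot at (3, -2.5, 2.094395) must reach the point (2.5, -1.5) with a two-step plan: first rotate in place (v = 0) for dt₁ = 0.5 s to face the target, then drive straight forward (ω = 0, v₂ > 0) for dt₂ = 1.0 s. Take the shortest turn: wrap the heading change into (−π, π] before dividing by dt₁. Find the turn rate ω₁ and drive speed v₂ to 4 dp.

heading to target = atan2(-1.5−-2.5, 2.5−3) = 2.0344
Δθ = wrap(2.0344 − 2.0944) = -0.0600; ω₁ = Δθ/dt₁ = -0.1199
distance = √((2.5−3)² + (-1.5−-2.5)²) = 1.1180; v₂ = distance/dt₂ = 1.1180

ω₁ = -0.1199, v₂ = 1.1180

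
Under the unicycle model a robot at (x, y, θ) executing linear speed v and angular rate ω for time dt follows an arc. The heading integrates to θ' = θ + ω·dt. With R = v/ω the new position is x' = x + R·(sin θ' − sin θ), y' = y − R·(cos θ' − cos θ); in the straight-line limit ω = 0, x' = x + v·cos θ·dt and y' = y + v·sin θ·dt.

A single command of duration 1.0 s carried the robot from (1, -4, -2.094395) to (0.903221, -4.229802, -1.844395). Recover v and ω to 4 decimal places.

Δθ = -1.844395 − -2.094395 = 0.250000
ω = Δθ/dt = 0.250000/1.0 = 0.2500
R = −Δy/(cos θ' − cos θ) = 1.0000
v = R·ω = 1.0000·0.2500 = 0.2500

v = 0.2500, ω = 0.2500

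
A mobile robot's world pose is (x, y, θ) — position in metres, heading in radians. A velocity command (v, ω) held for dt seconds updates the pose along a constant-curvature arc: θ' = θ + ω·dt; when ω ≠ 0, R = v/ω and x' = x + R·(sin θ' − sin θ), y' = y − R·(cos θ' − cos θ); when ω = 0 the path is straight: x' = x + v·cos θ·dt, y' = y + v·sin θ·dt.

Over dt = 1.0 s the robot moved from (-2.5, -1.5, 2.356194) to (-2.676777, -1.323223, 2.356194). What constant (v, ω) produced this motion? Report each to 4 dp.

v = 0.2500, ω = 0.0000

Δθ = 2.356194 − 2.356194 = 0.000000
ω = Δθ/dt = 0.000000/1.0 = 0.0000
ω = 0 → v = (Δx·cos θ + Δy·sin θ)/dt = 0.2500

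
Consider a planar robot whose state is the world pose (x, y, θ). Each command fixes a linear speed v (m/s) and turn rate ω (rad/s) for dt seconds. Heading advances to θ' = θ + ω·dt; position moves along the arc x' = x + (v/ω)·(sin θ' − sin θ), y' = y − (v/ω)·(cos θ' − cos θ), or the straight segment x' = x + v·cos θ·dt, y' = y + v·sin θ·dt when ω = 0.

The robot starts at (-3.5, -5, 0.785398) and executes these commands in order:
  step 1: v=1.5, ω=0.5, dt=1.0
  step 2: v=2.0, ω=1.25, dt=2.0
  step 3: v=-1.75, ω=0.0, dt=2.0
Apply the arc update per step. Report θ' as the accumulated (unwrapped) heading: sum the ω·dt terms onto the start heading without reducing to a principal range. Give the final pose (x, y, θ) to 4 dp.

(-2.4390, 0.1077, 3.7854)

step 1: θ'=1.2854 (R=3.0000) → pose (-2.7427, -3.7233, 1.2854)
step 2: θ'=3.7854 (R=1.6000) → pose (-5.2383, -1.9931, 3.7854)
step 3: θ'=3.7854 (straight) → pose (-2.4390, 0.1077, 3.7854)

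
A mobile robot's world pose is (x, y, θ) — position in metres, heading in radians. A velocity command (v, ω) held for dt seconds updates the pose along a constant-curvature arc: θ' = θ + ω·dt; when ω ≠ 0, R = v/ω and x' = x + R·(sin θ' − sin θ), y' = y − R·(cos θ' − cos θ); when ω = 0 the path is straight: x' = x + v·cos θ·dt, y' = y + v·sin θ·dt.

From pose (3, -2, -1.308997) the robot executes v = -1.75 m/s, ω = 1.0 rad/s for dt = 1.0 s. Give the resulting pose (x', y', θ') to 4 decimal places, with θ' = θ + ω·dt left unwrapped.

θ' = -1.3090 + 1.0·1.0 = -0.3090
R = v/ω = -1.75/1.0 = -1.7500
x' = 3 + -1.7500·(sin -0.3090 − sin -1.3090) = 1.8418
y' = -2 − -1.7500·(cos -0.3090 − cos -1.3090) = -0.7858

(1.8418, -0.7858, -0.3090)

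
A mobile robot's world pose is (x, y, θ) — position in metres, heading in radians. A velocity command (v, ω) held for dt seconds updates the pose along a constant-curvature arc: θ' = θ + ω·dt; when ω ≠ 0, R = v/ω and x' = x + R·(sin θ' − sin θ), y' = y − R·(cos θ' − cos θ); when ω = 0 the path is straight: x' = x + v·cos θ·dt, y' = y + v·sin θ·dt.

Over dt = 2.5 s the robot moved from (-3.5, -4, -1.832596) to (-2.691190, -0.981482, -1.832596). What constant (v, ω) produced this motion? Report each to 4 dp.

v = -1.2500, ω = 0.0000

Δθ = -1.832596 − -1.832596 = 0.000000
ω = Δθ/dt = 0.000000/2.5 = 0.0000
ω = 0 → v = (Δx·cos θ + Δy·sin θ)/dt = -1.2500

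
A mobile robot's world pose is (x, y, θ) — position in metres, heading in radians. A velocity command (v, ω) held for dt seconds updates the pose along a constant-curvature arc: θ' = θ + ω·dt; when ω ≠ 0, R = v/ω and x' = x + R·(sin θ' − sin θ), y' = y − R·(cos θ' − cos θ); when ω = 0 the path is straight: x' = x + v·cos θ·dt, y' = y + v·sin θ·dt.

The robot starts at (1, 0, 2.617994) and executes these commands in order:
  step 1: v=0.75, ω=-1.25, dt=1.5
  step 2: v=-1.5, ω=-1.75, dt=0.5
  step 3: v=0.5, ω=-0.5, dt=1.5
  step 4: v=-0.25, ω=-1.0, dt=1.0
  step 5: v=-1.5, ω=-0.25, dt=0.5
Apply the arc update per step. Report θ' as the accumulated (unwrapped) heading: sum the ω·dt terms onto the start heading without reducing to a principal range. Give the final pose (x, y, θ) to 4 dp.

(1.0705, 1.3206, -2.0070)

step 1: θ'=0.7430 (R=-0.6000) → pose (0.8941, 0.9615, 0.7430)
step 2: θ'=-0.1320 (R=0.8571) → pose (0.2014, 0.7430, -0.1320)
step 3: θ'=-0.8820 (R=-1.0000) → pose (0.8418, 0.3873, -0.8820)
step 4: θ'=-1.8820 (R=0.2500) → pose (0.7968, 0.6228, -1.8820)
step 5: θ'=-2.0070 (R=6.0000) → pose (1.0705, 1.3206, -2.0070)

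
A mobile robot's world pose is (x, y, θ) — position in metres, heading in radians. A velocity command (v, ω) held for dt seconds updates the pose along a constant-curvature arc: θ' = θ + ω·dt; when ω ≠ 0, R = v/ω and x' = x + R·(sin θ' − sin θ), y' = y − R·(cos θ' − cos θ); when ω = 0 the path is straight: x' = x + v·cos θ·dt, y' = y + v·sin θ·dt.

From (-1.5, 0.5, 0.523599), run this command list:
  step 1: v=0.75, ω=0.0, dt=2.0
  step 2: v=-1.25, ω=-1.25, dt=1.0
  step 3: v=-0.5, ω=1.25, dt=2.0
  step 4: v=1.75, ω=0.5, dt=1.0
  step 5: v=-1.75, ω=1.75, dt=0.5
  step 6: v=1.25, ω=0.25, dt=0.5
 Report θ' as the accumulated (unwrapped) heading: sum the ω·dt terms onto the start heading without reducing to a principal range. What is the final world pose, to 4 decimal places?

step 1: θ'=0.5236 (straight) → pose (-0.2010, 1.2500, 0.5236)
step 2: θ'=-0.7264 (R=1.0000) → pose (-1.3651, 1.3685, -0.7264)
step 3: θ'=1.7736 (R=-0.4000) → pose (-2.0226, 0.9889, 1.7736)
step 4: θ'=2.2736 (R=3.5000) → pose (-2.7803, 2.5462, 2.2736)
step 5: θ'=3.1486 (R=-1.0000) → pose (-2.0102, 2.1925, 3.1486)
step 6: θ'=3.2736 (R=5.0000) → pose (-2.6333, 2.1492, 3.2736)

(-2.6333, 2.1492, 3.2736)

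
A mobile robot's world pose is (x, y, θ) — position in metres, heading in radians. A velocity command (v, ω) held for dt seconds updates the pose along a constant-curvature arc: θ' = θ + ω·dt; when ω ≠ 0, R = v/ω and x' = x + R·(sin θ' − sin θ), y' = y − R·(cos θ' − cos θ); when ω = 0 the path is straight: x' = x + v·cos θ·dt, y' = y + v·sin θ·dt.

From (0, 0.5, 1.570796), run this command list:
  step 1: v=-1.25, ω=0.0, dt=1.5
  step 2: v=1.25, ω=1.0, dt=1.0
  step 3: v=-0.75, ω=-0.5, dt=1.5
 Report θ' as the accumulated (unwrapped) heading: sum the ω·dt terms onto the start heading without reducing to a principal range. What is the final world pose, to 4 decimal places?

(0.0683, -1.2143, 1.8208)

step 1: θ'=1.5708 (straight) → pose (0.0000, -1.3750, 1.5708)
step 2: θ'=2.5708 (R=1.2500) → pose (-0.5746, -0.3232, 2.5708)
step 3: θ'=1.8208 (R=1.5000) → pose (0.0683, -1.2143, 1.8208)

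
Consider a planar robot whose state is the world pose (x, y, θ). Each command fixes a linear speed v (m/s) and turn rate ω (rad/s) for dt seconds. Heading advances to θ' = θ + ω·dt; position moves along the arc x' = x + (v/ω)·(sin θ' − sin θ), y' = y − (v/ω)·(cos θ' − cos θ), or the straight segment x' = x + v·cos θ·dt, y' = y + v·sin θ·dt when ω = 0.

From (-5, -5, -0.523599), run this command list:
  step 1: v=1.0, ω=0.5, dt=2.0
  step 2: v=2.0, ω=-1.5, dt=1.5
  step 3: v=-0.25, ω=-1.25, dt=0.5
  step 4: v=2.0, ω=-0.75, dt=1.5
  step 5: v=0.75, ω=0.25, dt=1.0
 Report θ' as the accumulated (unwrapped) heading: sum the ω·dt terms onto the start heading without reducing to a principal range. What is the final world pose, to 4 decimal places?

step 1: θ'=0.4764 (R=2.0000) → pose (-3.0828, -5.0453, 0.4764)
step 2: θ'=-1.7736 (R=-1.3333) → pose (-1.1654, -6.4987, -1.7736)
step 3: θ'=-2.3986 (R=0.2000) → pose (-1.1048, -6.3917, -2.3986)
step 4: θ'=-3.5236 (R=-2.6667) → pose (-3.9029, -6.9023, -3.5236)
step 5: θ'=-3.2736 (R=3.0000) → pose (-4.6263, -6.7121, -3.2736)

(-4.6263, -6.7121, -3.2736)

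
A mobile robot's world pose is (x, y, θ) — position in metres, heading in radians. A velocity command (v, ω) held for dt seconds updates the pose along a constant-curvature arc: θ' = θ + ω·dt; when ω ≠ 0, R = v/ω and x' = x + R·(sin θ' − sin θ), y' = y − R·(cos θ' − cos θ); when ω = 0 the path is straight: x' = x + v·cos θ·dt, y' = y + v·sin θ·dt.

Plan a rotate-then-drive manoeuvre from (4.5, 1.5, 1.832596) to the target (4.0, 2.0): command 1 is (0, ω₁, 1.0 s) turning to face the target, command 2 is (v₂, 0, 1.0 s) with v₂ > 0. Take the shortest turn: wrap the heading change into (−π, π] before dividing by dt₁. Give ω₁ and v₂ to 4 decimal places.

ω₁ = 0.5236, v₂ = 0.7071

heading to target = atan2(2−1.5, 4−4.5) = 2.3562
Δθ = wrap(2.3562 − 1.8326) = 0.5236; ω₁ = Δθ/dt₁ = 0.5236
distance = √((4−4.5)² + (2−1.5)²) = 0.7071; v₂ = distance/dt₂ = 0.7071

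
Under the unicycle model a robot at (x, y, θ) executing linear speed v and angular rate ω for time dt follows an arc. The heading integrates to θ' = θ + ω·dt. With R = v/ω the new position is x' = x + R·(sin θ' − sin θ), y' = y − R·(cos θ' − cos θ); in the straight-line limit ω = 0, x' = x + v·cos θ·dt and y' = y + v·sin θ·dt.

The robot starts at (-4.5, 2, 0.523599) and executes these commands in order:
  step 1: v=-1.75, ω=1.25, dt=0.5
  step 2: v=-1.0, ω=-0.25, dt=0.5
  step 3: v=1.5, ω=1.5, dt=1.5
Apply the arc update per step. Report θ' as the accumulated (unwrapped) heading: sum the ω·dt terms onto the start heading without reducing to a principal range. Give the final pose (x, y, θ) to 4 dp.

(-6.2955, 2.4307, 3.2736)

step 1: θ'=1.1486 (R=-1.4000) → pose (-5.0771, 1.3612, 1.1486)
step 2: θ'=1.0236 (R=4.0000) → pose (-5.3099, 0.9191, 1.0236)
step 3: θ'=3.2736 (R=1.0000) → pose (-6.2955, 2.4307, 3.2736)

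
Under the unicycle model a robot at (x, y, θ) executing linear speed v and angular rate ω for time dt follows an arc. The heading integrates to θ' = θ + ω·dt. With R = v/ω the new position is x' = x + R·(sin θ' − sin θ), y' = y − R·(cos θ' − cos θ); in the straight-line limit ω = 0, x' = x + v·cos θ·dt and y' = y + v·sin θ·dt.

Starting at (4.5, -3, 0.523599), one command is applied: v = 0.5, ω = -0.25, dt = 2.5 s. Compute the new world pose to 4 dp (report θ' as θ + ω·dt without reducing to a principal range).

θ' = 0.5236 + -0.25·2.5 = -0.1014
R = v/ω = 0.5/-0.25 = -2.0000
x' = 4.5 + -2.0000·(sin -0.1014 − sin 0.5236) = 5.7025
y' = -3 − -2.0000·(cos -0.1014 − cos 0.5236) = -2.7423

(5.7025, -2.7423, -0.1014)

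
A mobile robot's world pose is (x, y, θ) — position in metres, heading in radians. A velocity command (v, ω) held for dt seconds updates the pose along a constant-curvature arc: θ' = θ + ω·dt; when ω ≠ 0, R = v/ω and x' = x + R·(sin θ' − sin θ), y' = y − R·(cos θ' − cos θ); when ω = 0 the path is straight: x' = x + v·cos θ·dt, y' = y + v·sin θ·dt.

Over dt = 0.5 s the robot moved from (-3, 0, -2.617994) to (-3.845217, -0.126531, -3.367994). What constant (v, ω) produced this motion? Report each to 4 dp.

v = 1.7500, ω = -1.5000

Δθ = -3.367994 − -2.617994 = -0.750000
ω = Δθ/dt = -0.750000/0.5 = -1.5000
R = Δx/(sin θ' − sin θ) = -1.1667
v = R·ω = -1.1667·-1.5000 = 1.7500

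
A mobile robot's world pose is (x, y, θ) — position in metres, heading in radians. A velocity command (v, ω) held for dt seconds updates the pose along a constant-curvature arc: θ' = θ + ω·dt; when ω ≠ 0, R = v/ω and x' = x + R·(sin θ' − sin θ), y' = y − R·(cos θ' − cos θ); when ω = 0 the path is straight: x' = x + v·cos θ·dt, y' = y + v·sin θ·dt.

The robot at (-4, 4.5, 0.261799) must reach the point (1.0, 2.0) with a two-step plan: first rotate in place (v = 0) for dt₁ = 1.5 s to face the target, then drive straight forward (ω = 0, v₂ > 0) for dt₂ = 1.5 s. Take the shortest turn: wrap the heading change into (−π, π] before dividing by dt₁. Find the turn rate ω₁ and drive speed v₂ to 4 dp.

heading to target = atan2(2−4.5, 1−-4) = -0.4636
Δθ = wrap(-0.4636 − 0.2618) = -0.7254; ω₁ = Δθ/dt₁ = -0.4836
distance = √((1−-4)² + (2−4.5)²) = 5.5902; v₂ = distance/dt₂ = 3.7268

ω₁ = -0.4836, v₂ = 3.7268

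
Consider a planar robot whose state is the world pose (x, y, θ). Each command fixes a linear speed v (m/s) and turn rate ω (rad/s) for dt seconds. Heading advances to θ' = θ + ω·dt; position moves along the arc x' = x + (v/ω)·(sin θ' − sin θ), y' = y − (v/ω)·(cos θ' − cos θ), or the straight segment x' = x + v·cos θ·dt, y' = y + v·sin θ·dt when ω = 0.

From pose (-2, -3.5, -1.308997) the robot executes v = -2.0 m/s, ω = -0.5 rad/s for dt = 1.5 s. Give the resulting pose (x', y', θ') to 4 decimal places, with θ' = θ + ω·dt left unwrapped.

(-1.6690, -0.5886, -2.0590)

θ' = -1.3090 + -0.5·1.5 = -2.0590
R = v/ω = -2.0/-0.5 = 4.0000
x' = -2 + 4.0000·(sin -2.0590 − sin -1.3090) = -1.6690
y' = -3.5 − 4.0000·(cos -2.0590 − cos -1.3090) = -0.5886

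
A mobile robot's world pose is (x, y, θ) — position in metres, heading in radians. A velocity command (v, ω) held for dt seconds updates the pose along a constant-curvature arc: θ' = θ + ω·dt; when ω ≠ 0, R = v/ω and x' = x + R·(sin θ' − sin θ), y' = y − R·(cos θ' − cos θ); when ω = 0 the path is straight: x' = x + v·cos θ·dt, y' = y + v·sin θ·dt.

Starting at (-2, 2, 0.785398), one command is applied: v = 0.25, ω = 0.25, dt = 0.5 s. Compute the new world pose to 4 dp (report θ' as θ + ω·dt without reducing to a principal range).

(-1.9174, 2.0937, 0.9104)

θ' = 0.7854 + 0.25·0.5 = 0.9104
R = v/ω = 0.25/0.25 = 1.0000
x' = -2 + 1.0000·(sin 0.9104 − sin 0.7854) = -1.9174
y' = 2 − 1.0000·(cos 0.9104 − cos 0.7854) = 2.0937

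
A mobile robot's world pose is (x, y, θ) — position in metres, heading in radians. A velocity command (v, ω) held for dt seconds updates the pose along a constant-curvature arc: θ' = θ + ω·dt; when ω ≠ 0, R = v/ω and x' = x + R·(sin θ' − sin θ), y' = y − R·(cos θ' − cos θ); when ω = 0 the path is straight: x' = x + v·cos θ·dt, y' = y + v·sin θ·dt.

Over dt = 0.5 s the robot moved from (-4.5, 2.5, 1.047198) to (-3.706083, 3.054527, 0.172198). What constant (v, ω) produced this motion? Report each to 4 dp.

v = 2.0000, ω = -1.7500

Δθ = 0.172198 − 1.047198 = -0.875000
ω = Δθ/dt = -0.875000/0.5 = -1.7500
R = Δx/(sin θ' − sin θ) = -1.1429
v = R·ω = -1.1429·-1.7500 = 2.0000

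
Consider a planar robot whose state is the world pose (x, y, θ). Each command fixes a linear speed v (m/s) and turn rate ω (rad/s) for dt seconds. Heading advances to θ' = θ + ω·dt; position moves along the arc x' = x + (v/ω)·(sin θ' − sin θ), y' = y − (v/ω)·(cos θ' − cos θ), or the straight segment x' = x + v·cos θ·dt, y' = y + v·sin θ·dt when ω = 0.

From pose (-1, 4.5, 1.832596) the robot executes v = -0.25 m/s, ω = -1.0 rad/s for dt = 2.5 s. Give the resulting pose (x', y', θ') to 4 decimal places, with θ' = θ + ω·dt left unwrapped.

(-1.3962, 4.2389, -0.6674)

θ' = 1.8326 + -1.0·2.5 = -0.6674
R = v/ω = -0.25/-1.0 = 0.2500
x' = -1 + 0.2500·(sin -0.6674 − sin 1.8326) = -1.3962
y' = 4.5 − 0.2500·(cos -0.6674 − cos 1.8326) = 4.2389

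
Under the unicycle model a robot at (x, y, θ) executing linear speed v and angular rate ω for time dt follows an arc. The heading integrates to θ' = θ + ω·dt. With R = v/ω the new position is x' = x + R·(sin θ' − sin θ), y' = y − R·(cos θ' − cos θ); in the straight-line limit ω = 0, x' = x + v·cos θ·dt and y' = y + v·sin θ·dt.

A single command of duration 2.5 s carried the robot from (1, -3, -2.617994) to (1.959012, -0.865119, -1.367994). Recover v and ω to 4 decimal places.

Δθ = -1.367994 − -2.617994 = 1.250000
ω = Δθ/dt = 1.250000/2.5 = 0.5000
R = −Δy/(cos θ' − cos θ) = -2.0000
v = R·ω = -2.0000·0.5000 = -1.0000

v = -1.0000, ω = 0.5000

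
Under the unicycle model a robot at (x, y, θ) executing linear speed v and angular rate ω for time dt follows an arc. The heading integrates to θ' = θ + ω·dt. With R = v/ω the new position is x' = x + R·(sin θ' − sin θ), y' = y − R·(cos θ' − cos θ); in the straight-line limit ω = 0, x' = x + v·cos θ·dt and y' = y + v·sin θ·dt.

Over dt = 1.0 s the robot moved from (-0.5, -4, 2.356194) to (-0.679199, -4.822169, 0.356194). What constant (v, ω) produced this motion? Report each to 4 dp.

Δθ = 0.356194 − 2.356194 = -2.000000
ω = Δθ/dt = -2.000000/1.0 = -2.0000
R = −Δy/(cos θ' − cos θ) = 0.5000
v = R·ω = 0.5000·-2.0000 = -1.0000

v = -1.0000, ω = -2.0000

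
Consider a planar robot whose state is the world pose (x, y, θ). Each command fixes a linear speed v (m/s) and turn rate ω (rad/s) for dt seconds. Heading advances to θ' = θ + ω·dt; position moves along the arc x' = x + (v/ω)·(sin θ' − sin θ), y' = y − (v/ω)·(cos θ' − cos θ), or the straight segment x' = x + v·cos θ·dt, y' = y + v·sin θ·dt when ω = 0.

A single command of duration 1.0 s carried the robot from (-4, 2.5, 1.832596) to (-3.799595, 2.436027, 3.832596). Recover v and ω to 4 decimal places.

Δθ = 3.832596 − 1.832596 = 2.000000
ω = Δθ/dt = 2.000000/1.0 = 2.0000
R = Δx/(sin θ' − sin θ) = -0.1250
v = R·ω = -0.1250·2.0000 = -0.2500

v = -0.2500, ω = 2.0000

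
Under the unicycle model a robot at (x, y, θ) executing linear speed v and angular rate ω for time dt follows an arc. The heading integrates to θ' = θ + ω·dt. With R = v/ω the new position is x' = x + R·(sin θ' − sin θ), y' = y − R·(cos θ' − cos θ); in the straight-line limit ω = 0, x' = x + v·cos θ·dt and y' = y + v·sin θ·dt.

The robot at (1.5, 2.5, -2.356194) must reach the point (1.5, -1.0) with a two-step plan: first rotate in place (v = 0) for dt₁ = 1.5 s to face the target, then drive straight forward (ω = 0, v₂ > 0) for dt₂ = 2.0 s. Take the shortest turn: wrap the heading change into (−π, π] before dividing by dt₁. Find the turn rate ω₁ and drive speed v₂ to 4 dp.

ω₁ = 0.5236, v₂ = 1.7500

heading to target = atan2(-1−2.5, 1.5−1.5) = -1.5708
Δθ = wrap(-1.5708 − -2.3562) = 0.7854; ω₁ = Δθ/dt₁ = 0.5236
distance = √((1.5−1.5)² + (-1−2.5)²) = 3.5000; v₂ = distance/dt₂ = 1.7500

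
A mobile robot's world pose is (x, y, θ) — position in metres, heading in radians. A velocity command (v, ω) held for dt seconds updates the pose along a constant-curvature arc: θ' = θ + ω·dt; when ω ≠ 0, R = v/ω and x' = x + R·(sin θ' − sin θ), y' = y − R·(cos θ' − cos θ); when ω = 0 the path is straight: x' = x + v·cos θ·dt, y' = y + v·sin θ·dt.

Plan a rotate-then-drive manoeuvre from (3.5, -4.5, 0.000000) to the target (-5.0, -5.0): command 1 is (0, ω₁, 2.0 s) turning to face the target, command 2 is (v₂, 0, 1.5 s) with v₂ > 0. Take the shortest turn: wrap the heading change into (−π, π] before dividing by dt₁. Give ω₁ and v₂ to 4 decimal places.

ω₁ = -1.5414, v₂ = 5.6765

heading to target = atan2(-5−-4.5, -5−3.5) = -3.0828
Δθ = wrap(-3.0828 − 0.0000) = -3.0828; ω₁ = Δθ/dt₁ = -1.5414
distance = √((-5−3.5)² + (-5−-4.5)²) = 8.5147; v₂ = distance/dt₂ = 5.6765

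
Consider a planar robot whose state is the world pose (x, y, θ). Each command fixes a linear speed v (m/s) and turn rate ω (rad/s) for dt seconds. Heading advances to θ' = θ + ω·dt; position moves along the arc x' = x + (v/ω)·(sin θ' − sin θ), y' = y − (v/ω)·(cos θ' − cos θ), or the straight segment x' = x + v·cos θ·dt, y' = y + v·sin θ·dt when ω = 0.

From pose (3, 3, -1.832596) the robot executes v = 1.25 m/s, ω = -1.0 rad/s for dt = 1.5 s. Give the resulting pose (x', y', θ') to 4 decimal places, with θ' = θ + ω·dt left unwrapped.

θ' = -1.8326 + -1.0·1.5 = -3.3326
R = v/ω = 1.25/-1.0 = -1.2500
x' = 3 + -1.2500·(sin -3.3326 − sin -1.8326) = 1.5553
y' = 3 − -1.2500·(cos -3.3326 − cos -1.8326) = 2.0963

(1.5553, 2.0963, -3.3326)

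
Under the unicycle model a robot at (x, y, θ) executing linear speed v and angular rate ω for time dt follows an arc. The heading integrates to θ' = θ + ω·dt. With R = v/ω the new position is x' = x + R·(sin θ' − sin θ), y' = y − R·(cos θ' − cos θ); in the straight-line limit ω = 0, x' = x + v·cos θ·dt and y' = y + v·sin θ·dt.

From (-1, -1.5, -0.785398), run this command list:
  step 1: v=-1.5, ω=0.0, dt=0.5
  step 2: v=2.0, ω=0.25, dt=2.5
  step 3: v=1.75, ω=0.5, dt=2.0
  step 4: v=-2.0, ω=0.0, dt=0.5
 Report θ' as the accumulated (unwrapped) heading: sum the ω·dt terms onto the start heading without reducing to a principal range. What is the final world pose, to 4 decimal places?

(5.3454, -2.8366, 0.8396)

step 1: θ'=-0.7854 (straight) → pose (-1.5303, -0.9697, -0.7854)
step 2: θ'=-0.1604 (R=8.0000) → pose (2.8488, -3.2101, -0.1604)
step 3: θ'=0.8396 (R=3.5000) → pose (6.0131, -2.0922, 0.8396)
step 4: θ'=0.8396 (straight) → pose (5.3454, -2.8366, 0.8396)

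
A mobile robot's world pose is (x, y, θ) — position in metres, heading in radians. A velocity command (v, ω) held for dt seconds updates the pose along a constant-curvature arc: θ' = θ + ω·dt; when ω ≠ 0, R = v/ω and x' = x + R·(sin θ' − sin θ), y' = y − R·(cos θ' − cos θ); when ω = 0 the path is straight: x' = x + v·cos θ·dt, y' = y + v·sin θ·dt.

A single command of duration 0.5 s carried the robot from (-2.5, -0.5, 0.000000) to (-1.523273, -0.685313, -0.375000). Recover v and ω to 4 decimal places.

Δθ = -0.375000 − 0.000000 = -0.375000
ω = Δθ/dt = -0.375000/0.5 = -0.7500
R = Δx/(sin θ' − sin θ) = -2.6667
v = R·ω = -2.6667·-0.7500 = 2.0000

v = 2.0000, ω = -0.7500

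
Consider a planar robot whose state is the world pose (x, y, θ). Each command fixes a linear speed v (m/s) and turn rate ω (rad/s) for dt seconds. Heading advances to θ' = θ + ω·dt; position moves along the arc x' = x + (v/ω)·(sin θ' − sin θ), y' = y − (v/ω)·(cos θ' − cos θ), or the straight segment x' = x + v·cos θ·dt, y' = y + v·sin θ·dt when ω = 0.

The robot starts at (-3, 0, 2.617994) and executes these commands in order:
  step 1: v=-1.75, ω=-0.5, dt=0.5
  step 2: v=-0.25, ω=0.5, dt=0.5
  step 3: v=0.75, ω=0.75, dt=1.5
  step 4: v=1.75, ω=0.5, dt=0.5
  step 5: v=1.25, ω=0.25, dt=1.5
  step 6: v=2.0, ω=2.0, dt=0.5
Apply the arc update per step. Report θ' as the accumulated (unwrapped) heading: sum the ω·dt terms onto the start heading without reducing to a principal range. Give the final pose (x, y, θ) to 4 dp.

(-4.7201, -3.7774, 5.3680)

step 1: θ'=2.3680 (R=3.5000) → pose (-2.3045, -0.5272, 2.3680)
step 2: θ'=2.6180 (R=-0.5000) → pose (-2.2051, -0.6025, 2.6180)
step 3: θ'=3.7430 (R=1.0000) → pose (-3.2709, -0.6440, 3.7430)
step 4: θ'=3.9930 (R=3.5000) → pose (-3.9234, -1.2236, 3.9930)
step 5: θ'=4.3680 (R=5.0000) → pose (-4.8687, -2.8301, 4.3680)
step 6: θ'=5.3680 (R=1.0000) → pose (-4.7201, -3.7774, 5.3680)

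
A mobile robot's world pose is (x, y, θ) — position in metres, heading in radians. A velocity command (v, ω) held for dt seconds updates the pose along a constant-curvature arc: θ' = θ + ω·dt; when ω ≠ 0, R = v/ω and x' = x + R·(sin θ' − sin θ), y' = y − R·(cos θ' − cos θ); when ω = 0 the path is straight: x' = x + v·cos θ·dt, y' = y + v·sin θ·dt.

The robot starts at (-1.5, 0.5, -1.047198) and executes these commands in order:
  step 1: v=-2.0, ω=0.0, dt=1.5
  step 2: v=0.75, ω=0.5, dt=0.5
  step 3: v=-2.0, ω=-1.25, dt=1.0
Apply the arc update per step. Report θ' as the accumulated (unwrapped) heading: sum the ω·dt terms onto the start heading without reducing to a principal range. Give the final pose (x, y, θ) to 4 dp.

(-3.0513, 4.6517, -2.0472)

step 1: θ'=-1.0472 (straight) → pose (-3.0000, 3.0981, -1.0472)
step 2: θ'=-0.7972 (R=1.5000) → pose (-2.7741, 2.8000, -0.7972)
step 3: θ'=-2.0472 (R=1.6000) → pose (-3.0513, 4.6517, -2.0472)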